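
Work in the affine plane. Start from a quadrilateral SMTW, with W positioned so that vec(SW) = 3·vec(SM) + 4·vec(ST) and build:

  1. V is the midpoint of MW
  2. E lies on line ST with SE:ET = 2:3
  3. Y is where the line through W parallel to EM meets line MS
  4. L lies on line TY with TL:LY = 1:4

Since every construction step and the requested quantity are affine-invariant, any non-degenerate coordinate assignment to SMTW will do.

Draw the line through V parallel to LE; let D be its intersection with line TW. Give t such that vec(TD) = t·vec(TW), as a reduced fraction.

t = 3/11

Work in coordinates with S = (0, 0), M = (1, 0), T = (0, 1), W = (3, 4).
1. V is the midpoint of MW ⇒ V = (2, 2)
2. E lies on line ST with SE:ET = 2:3 ⇒ E = (0, 2/5)
3. Y is where the line through W parallel to EM meets line MS ⇒ Y = (13, 0)
4. L lies on line TY with TL:LY = 1:4 ⇒ L = (13/5, 4/5)
through V parallel to LE: direction (-13/5, -2/5); meets TW at D = (9/11, 20/11)
D = T + t·(W−T) with t = 3/11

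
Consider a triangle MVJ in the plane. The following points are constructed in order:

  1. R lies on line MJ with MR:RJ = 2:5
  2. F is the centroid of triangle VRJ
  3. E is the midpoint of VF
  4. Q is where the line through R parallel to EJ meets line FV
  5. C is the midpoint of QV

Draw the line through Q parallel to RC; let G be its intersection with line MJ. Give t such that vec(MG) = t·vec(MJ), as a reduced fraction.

Choose coordinates M = (0, 0), V = (1, 0), J = (0, 1).
1. R lies on line MJ with MR:RJ = 2:5 ⇒ R = (0, 2/7)
2. F is the centroid of triangle VRJ ⇒ F = (1/3, 3/7)
3. E is the midpoint of VF ⇒ E = (2/3, 3/14)
4. Q is where the line through R parallel to EJ meets line FV ⇒ Q = (-2/3, 15/14)
5. C is the midpoint of QV ⇒ C = (1/6, 15/28)
through Q parallel to RC: direction (1/6, 1/4); meets MJ at G = (0, 29/14)
G = M + t·(J−M) with t = 29/14

t = 29/14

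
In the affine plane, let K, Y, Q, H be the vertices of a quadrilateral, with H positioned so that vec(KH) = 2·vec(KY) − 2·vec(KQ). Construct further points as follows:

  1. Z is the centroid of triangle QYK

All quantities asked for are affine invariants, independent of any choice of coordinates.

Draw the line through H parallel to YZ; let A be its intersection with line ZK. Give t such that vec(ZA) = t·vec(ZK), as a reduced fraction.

Choose coordinates K = (0, 0), Y = (1, 0), Q = (0, 1), H = (2, -2).
1. Z is the centroid of triangle QYK ⇒ Z = (1/3, 1/3)
through H parallel to YZ: direction (-2/3, 1/3); meets ZK at A = (-2/3, -2/3)
A = Z + t·(K−Z) with t = 3

t = 3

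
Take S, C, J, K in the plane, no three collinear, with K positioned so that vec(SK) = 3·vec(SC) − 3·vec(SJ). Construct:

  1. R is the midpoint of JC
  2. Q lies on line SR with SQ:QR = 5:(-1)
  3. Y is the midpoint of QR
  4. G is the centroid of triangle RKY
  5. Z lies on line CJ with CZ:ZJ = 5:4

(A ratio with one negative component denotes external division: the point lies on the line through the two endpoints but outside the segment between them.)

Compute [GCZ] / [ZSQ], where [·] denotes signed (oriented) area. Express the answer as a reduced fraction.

[GCZ]:[ZSQ] = 7/3

Set S = (0, 0), C = (1, 0), J = (0, 1), K = (3, -3); any affine frame gives the same invariant.
1. R is the midpoint of JC ⇒ R = (1/2, 1/2)
2. Q lies on line SR with SQ:QR = 5:(-1) ⇒ Q = (5/8, 5/8)
3. Y is the midpoint of QR ⇒ Y = (9/16, 9/16)
4. G is the centroid of triangle RKY ⇒ G = (65/48, -31/48)
5. Z lies on line CJ with CZ:ZJ = 5:4 ⇒ Z = (4/9, 5/9)
2·[GCZ] = 35/216, 2·[ZSQ] = 5/72
[GCZ]:[ZSQ] = 35/216:5/72 = 7/3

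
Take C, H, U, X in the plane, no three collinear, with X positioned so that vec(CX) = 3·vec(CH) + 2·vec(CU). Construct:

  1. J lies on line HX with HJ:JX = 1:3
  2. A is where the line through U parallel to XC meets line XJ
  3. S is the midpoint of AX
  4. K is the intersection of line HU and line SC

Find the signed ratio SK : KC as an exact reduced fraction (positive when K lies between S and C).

SK:KC = 7

Work in coordinates with C = (0, 0), H = (1, 0), U = (0, 1), X = (3, 2).
1. J lies on line HX with HJ:JX = 1:3 ⇒ J = (3/2, 1/2)
2. A is where the line through U parallel to XC meets line XJ ⇒ A = (6, 5)
3. S is the midpoint of AX ⇒ S = (9/2, 7/2)
4. K is the intersection of line HU and line SC ⇒ K = (9/16, 7/16)
K = S + t·(C−S) with t = 7/8, so SK:KC = t:(1−t) = 7/8:1/8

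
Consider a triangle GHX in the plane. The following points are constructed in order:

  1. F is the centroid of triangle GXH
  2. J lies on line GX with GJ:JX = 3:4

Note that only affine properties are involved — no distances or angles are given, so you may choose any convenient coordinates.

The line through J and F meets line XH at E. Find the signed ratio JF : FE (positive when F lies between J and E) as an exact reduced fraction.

JF:FE = 5/7

Choose coordinates G = (0, 0), H = (1, 0), X = (0, 1).
1. F is the centroid of triangle GXH ⇒ F = (1/3, 1/3)
2. J lies on line GX with GJ:JX = 3:4 ⇒ J = (0, 3/7)
line JF meets XH at E = (4/5, 1/5)
F = J + t·(E−J) with t = 5/12, so JF:FE = 5/12:7/12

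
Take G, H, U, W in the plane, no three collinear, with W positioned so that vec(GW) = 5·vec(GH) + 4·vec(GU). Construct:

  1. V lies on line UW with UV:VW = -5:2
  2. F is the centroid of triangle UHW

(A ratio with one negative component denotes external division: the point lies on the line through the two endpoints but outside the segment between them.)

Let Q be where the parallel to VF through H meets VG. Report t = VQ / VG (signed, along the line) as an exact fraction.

t = 56/17

Choose coordinates G = (0, 0), H = (1, 0), U = (0, 1), W = (5, 4).
1. V lies on line UW with UV:VW = -5:2 ⇒ V = (25/3, 6)
2. F is the centroid of triangle UHW ⇒ F = (2, 5/3)
through H parallel to VF: direction (-19/3, -13/3); meets VG at Q = (-325/17, -234/17)
Q = V + t·(G−V) with t = 56/17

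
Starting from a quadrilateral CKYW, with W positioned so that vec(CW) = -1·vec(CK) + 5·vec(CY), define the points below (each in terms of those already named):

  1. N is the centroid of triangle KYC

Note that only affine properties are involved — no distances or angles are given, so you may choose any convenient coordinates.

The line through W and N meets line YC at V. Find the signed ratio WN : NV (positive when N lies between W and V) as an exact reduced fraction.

WN:NV = -4

Assign C = (0, 0), K = (1, 0), Y = (0, 1), W = (-1, 5) — the answer is frame-independent, so this choice is without loss of generality.
1. N is the centroid of triangle KYC ⇒ N = (1/3, 1/3)
line WN meets YC at V = (0, 3/2)
N = W + t·(V−W) with t = 4/3, so WN:NV = 4/3:-1/3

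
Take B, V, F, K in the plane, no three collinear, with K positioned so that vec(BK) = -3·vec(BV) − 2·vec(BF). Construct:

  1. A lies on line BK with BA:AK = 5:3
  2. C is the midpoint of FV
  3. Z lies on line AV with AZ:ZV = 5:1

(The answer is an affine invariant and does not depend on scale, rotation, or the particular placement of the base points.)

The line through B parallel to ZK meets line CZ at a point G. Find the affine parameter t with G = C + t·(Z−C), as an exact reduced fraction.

t = 83/243

Assign B = (0, 0), V = (1, 0), F = (0, 1), K = (-3, -2) — the answer is frame-independent, so this choice is without loss of generality.
1. A lies on line BK with BA:AK = 5:3 ⇒ A = (-15/8, -5/4)
2. C is the midpoint of FV ⇒ C = (1/2, 1/2)
3. Z lies on line AV with AZ:ZV = 5:1 ⇒ Z = (25/48, -5/24)
through B parallel to ZK: direction (-169/48, -43/24); meets CZ at G = (5915/11664, 1505/5832)
G = C + t·(Z−C) with t = 83/243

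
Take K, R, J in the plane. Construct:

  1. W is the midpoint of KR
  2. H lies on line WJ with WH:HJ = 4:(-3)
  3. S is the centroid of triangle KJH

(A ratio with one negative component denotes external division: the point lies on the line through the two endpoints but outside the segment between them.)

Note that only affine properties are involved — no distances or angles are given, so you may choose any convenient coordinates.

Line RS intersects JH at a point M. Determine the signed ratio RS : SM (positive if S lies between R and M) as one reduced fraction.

Choose coordinates K = (0, 0), R = (1, 0), J = (0, 1).
1. W is the midpoint of KR ⇒ W = (1/2, 0)
2. H lies on line WJ with WH:HJ = 4:(-3) ⇒ H = (-3/2, 4)
3. S is the centroid of triangle KJH ⇒ S = (-1/2, 5/3)
line RS meets JH at M = (-1/8, 5/4)
S = R + t·(M−R) with t = 4/3, so RS:SM = 4/3:-1/3

RS:SM = -4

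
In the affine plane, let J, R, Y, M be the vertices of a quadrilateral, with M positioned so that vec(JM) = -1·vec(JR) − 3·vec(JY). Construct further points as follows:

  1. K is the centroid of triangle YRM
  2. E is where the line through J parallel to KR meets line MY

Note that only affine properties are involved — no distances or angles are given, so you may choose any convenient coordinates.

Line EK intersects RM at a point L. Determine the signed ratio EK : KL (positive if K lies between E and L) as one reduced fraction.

Set J = (0, 0), R = (1, 0), Y = (0, 1), M = (-1, -3); any affine frame gives the same invariant.
1. K is the centroid of triangle YRM ⇒ K = (0, -2/3)
2. E is where the line through J parallel to KR meets line MY ⇒ E = (-3/10, -1/5)
line EK meets RM at L = (3/11, -12/11)
K = E + t·(L−E) with t = 11/21, so EK:KL = 11/21:10/21

EK:KL = 11/10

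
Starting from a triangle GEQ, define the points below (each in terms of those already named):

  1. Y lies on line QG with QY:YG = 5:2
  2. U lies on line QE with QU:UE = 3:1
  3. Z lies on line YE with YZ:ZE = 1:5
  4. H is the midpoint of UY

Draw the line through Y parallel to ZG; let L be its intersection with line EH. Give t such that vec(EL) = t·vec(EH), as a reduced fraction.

Assign G = (0, 0), E = (1, 0), Q = (0, 1) — the answer is frame-independent, so this choice is without loss of generality.
1. Y lies on line QG with QY:YG = 5:2 ⇒ Y = (0, 2/7)
2. U lies on line QE with QU:UE = 3:1 ⇒ U = (3/4, 1/4)
3. Z lies on line YE with YZ:ZE = 1:5 ⇒ Z = (1/6, 5/21)
4. H is the midpoint of UY ⇒ H = (3/8, 15/56)
through Y parallel to ZG: direction (-1/6, -5/21); meets EH at L = (1/13, 36/91)
L = E + t·(H−E) with t = 96/65

t = 96/65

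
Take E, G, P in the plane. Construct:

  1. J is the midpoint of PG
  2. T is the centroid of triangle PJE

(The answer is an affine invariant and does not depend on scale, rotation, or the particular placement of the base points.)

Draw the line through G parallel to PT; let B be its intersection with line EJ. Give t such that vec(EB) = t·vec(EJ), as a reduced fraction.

Work in coordinates with E = (0, 0), G = (1, 0), P = (0, 1).
1. J is the midpoint of PG ⇒ J = (1/2, 1/2)
2. T is the centroid of triangle PJE ⇒ T = (1/6, 1/2)
through G parallel to PT: direction (1/6, -1/2); meets EJ at B = (3/4, 3/4)
B = E + t·(J−E) with t = 3/2

t = 3/2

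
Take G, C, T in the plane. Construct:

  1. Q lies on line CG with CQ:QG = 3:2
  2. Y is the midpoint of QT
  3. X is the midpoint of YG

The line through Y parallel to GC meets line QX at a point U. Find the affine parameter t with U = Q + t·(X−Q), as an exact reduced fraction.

Assign G = (0, 0), C = (1, 0), T = (0, 1) — the answer is frame-independent, so this choice is without loss of generality.
1. Q lies on line CG with CQ:QG = 3:2 ⇒ Q = (2/5, 0)
2. Y is the midpoint of QT ⇒ Y = (1/5, 1/2)
3. X is the midpoint of YG ⇒ X = (1/10, 1/4)
through Y parallel to GC: direction (1, 0); meets QX at U = (-1/5, 1/2)
U = Q + t·(X−Q) with t = 2

t = 2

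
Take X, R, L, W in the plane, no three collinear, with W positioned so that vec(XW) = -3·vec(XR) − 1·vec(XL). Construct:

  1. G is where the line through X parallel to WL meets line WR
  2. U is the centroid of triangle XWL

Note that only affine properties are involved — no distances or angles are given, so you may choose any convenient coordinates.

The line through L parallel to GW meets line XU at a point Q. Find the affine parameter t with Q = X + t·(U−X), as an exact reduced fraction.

Work in coordinates with X = (0, 0), R = (1, 0), L = (0, 1), W = (-3, -1).
1. G is where the line through X parallel to WL meets line WR ⇒ G = (-3/5, -2/5)
2. U is the centroid of triangle XWL ⇒ U = (-1, 0)
through L parallel to GW: direction (-12/5, -3/5); meets XU at Q = (-4, 0)
Q = X + t·(U−X) with t = 4

t = 4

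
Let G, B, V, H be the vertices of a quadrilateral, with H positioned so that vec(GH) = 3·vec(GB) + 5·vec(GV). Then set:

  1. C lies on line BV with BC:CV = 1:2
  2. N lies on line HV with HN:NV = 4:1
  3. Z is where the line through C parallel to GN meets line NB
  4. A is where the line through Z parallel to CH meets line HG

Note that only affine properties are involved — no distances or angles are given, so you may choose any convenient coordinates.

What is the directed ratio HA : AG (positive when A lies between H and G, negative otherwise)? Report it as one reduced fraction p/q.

HA:AG = 7/38

Set G = (0, 0), B = (1, 0), V = (0, 1), H = (3, 5); any affine frame gives the same invariant.
1. C lies on line BV with BC:CV = 1:2 ⇒ C = (2/3, 1/3)
2. N lies on line HV with HN:NV = 4:1 ⇒ N = (3/5, 9/5)
3. Z is where the line through C parallel to GN meets line NB ⇒ Z = (37/45, 4/5)
4. A is where the line through Z parallel to CH meets line HG ⇒ A = (38/15, 38/9)
A = H + t·(G−H) with t = 7/45, so HA:AG = t:(1−t) = 7/45:38/45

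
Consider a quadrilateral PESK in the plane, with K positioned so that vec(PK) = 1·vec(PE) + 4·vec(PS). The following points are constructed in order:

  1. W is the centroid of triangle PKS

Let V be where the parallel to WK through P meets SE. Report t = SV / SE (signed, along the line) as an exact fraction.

Set P = (0, 0), E = (1, 0), S = (0, 1), K = (1, 4); any affine frame gives the same invariant.
1. W is the centroid of triangle PKS ⇒ W = (1/3, 5/3)
through P parallel to WK: direction (2/3, 7/3); meets SE at V = (2/9, 7/9)
V = S + t·(E−S) with t = 2/9

t = 2/9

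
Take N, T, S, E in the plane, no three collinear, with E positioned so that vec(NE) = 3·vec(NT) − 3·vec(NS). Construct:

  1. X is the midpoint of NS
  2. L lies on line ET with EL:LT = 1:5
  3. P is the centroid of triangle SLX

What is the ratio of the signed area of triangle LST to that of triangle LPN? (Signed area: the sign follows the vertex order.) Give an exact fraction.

[LST]:[LPN] = -5/8

Assign N = (0, 0), T = (1, 0), S = (0, 1), E = (3, -3) — the answer is frame-independent, so this choice is without loss of generality.
1. X is the midpoint of NS ⇒ X = (0, 1/2)
2. L lies on line ET with EL:LT = 1:5 ⇒ L = (8/3, -5/2)
3. P is the centroid of triangle SLX ⇒ P = (8/9, -1/3)
2·[LST] = -5/6, 2·[LPN] = 4/3
[LST]:[LPN] = -5/6:4/3 = -5/8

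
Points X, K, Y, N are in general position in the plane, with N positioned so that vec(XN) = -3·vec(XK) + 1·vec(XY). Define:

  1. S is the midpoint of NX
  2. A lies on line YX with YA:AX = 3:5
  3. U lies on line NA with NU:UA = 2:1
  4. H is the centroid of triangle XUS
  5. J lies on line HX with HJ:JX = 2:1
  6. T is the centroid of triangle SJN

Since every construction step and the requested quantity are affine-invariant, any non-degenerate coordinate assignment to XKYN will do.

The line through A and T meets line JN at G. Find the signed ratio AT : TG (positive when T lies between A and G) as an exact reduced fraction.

Set X = (0, 0), K = (1, 0), Y = (0, 1), N = (-3, 1); any affine frame gives the same invariant.
1. S is the midpoint of NX ⇒ S = (-3/2, 1/2)
2. A lies on line YX with YA:AX = 3:5 ⇒ A = (0, 5/8)
3. U lies on line NA with NU:UA = 2:1 ⇒ U = (-1, 3/4)
4. H is the centroid of triangle XUS ⇒ H = (-5/6, 5/12)
5. J lies on line HX with HJ:JX = 2:1 ⇒ J = (-5/18, 5/36)
6. T is the centroid of triangle SJN ⇒ T = (-43/27, 59/108)
line AT meets JN at G = (-215/137, 75/137)
T = A + t·(G−A) with t = 137/135, so AT:TG = 137/135:-2/135

AT:TG = -137/2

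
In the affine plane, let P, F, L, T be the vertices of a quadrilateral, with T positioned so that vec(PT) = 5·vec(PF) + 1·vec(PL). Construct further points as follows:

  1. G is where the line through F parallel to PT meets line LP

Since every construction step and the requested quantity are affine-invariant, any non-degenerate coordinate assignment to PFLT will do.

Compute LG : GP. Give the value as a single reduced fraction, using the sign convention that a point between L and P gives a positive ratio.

Assign P = (0, 0), F = (1, 0), L = (0, 1), T = (5, 1) — the answer is frame-independent, so this choice is without loss of generality.
1. G is where the line through F parallel to PT meets line LP ⇒ G = (0, -1/5)
G = L + t·(P−L) with t = 6/5, so LG:GP = t:(1−t) = 6/5:-1/5

LG:GP = -6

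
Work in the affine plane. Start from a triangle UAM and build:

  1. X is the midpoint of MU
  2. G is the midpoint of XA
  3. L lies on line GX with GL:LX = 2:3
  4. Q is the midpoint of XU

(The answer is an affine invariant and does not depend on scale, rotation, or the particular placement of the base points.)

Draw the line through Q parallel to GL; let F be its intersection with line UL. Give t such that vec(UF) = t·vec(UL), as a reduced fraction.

Assign U = (0, 0), A = (1, 0), M = (0, 1) — the answer is frame-independent, so this choice is without loss of generality.
1. X is the midpoint of MU ⇒ X = (0, 1/2)
2. G is the midpoint of XA ⇒ G = (1/2, 1/4)
3. L lies on line GX with GL:LX = 2:3 ⇒ L = (3/10, 7/20)
4. Q is the midpoint of XU ⇒ Q = (0, 1/4)
through Q parallel to GL: direction (-1/5, 1/10); meets UL at F = (3/20, 7/40)
F = U + t·(L−U) with t = 1/2

t = 1/2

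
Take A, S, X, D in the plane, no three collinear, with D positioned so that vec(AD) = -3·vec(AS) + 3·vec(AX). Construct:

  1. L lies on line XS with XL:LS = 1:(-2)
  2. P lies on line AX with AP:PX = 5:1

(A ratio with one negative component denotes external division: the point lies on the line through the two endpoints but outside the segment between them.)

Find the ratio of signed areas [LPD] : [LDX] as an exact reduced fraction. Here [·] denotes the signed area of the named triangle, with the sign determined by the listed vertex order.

[LPD]:[LDX] = -4/3

Assign A = (0, 0), S = (1, 0), X = (0, 1), D = (-3, 3) — the answer is frame-independent, so this choice is without loss of generality.
1. L lies on line XS with XL:LS = 1:(-2) ⇒ L = (-1, 2)
2. P lies on line AX with AP:PX = 5:1 ⇒ P = (0, 5/6)
2·[LPD] = -4/3, 2·[LDX] = 1
[LPD]:[LDX] = -4/3:1 = -4/3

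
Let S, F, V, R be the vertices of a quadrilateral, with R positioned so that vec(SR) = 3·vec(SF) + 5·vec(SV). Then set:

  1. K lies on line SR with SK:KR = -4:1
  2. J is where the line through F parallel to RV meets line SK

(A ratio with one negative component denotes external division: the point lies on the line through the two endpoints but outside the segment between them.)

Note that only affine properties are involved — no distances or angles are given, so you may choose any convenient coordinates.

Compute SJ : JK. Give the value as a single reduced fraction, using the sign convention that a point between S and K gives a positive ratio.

Set S = (0, 0), F = (1, 0), V = (0, 1), R = (3, 5); any affine frame gives the same invariant.
1. K lies on line SR with SK:KR = -4:1 ⇒ K = (4, 20/3)
2. J is where the line through F parallel to RV meets line SK ⇒ J = (-4, -20/3)
J = S + t·(K−S) with t = -1, so SJ:JK = t:(1−t) = -1:2

SJ:JK = -1/2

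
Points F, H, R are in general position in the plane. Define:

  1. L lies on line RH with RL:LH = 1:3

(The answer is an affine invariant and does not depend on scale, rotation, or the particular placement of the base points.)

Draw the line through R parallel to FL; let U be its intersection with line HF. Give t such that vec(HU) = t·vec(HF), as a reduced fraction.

Set F = (0, 0), H = (1, 0), R = (0, 1); any affine frame gives the same invariant.
1. L lies on line RH with RL:LH = 1:3 ⇒ L = (1/4, 3/4)
through R parallel to FL: direction (1/4, 3/4); meets HF at U = (-1/3, 0)
U = H + t·(F−H) with t = 4/3

t = 4/3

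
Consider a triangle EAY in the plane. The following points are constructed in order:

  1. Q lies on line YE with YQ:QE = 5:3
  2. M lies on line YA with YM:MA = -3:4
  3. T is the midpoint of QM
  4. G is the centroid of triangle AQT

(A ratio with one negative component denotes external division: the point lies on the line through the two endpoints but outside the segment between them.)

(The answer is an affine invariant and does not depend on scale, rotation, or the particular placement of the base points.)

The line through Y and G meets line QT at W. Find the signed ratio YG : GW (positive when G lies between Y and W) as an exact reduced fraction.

Work in coordinates with E = (0, 0), A = (1, 0), Y = (0, 1).
1. Q lies on line YE with YQ:QE = 5:3 ⇒ Q = (0, 3/8)
2. M lies on line YA with YM:MA = -3:4 ⇒ M = (-3, 4)
3. T is the midpoint of QM ⇒ T = (-3/2, 35/16)
4. G is the centroid of triangle AQT ⇒ G = (-1/6, 41/48)
line YG meets QT at W = (-3/10, 59/80)
G = Y + t·(W−Y) with t = 5/9, so YG:GW = 5/9:4/9

YG:GW = 5/4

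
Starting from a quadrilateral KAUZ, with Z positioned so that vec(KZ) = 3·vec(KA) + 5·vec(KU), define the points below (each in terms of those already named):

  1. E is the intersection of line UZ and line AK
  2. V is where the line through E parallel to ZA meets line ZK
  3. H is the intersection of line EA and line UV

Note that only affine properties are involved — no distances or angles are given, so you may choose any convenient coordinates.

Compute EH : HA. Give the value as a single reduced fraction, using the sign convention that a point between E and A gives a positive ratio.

EH:HA = 3/16

Set K = (0, 0), A = (1, 0), U = (0, 1), Z = (3, 5); any affine frame gives the same invariant.
1. E is the intersection of line UZ and line AK ⇒ E = (-3/4, 0)
2. V is where the line through E parallel to ZA meets line ZK ⇒ V = (-9/4, -15/4)
3. H is the intersection of line EA and line UV ⇒ H = (-9/19, 0)
H = E + t·(A−E) with t = 3/19, so EH:HA = t:(1−t) = 3/19:16/19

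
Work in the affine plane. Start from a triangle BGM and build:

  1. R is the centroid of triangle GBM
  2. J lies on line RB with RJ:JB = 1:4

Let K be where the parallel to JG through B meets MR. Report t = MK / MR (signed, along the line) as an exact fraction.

t = 11/6

Assign B = (0, 0), G = (1, 0), M = (0, 1) — the answer is frame-independent, so this choice is without loss of generality.
1. R is the centroid of triangle GBM ⇒ R = (1/3, 1/3)
2. J lies on line RB with RJ:JB = 1:4 ⇒ J = (4/15, 4/15)
through B parallel to JG: direction (11/15, -4/15); meets MR at K = (11/18, -2/9)
K = M + t·(R−M) with t = 11/6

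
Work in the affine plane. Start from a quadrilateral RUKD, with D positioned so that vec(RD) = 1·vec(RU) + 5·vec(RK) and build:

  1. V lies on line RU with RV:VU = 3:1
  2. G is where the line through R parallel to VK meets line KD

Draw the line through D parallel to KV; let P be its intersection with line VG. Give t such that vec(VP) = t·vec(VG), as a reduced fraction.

Assign R = (0, 0), U = (1, 0), K = (0, 1), D = (1, 5) — the answer is frame-independent, so this choice is without loss of generality.
1. V lies on line RU with RV:VU = 3:1 ⇒ V = (3/4, 0)
2. G is where the line through R parallel to VK meets line KD ⇒ G = (-3/16, 1/4)
through D parallel to KV: direction (3/4, -1); meets VG at P = (23/4, -4/3)
P = V + t·(G−V) with t = -16/3

t = -16/3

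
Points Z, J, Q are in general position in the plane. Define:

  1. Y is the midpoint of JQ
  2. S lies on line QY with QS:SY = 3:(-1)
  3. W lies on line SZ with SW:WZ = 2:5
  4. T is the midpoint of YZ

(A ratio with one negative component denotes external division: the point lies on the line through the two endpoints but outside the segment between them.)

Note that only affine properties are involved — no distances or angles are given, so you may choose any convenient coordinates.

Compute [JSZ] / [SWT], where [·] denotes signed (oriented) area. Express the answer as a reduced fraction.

Set Z = (0, 0), J = (1, 0), Q = (0, 1); any affine frame gives the same invariant.
1. Y is the midpoint of JQ ⇒ Y = (1/2, 1/2)
2. S lies on line QY with QS:SY = 3:(-1) ⇒ S = (3/4, 1/4)
3. W lies on line SZ with SW:WZ = 2:5 ⇒ W = (15/28, 5/28)
4. T is the midpoint of YZ ⇒ T = (1/4, 1/4)
2·[JSZ] = 1/4, 2·[SWT] = -1/28
[JSZ]:[SWT] = 1/4:-1/28 = -7

[JSZ]:[SWT] = -7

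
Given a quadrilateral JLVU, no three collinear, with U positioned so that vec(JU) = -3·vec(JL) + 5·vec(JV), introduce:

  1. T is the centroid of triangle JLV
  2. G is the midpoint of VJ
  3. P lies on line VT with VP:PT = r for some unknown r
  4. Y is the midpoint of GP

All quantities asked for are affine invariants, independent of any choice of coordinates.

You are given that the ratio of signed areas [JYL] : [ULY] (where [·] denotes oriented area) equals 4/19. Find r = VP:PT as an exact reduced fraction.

Work in coordinates with J = (0, 0), L = (1, 0), V = (0, 1), U = (-3, 5).
1. T is the centroid of triangle JLV ⇒ T = (1/3, 1/3)
2. G is the midpoint of VJ ⇒ G = (0, 1/2)
3. With VP:PT = r, write λ = r/(r+1) so P = V + λ·(T−V); P is affine-linear in λ
4. Y is the midpoint of GP ⇒ Y is an affine combination of earlier points and hence also affine-linear in λ
Every point depending on P is an affine combination of P and λ-independent points, so each such coordinate is linear in λ; the λ² term in each signed area is a multiple of (T−V)×(T−V) = 0, so 2·[JYL] and 2·[ULY] are each linear in λ. Evaluating at λ=0 and λ=1:
  2·[JYL] = 1/3·λ − 3/4,   2·[ULY] = -1/2·λ − 2
So [JYL]:[ULY] = (1/3·λ − 3/4) / (-1/2·λ − 2). Setting this equal to 4/19:
  1/3·λ − 3/4 = 4/19·(-1/2·λ − 2)  ⇒  λ = 3/4
Then r = λ/(1−λ) = (3/4)/(1/4) = 3. Check: with r = 3, P = (1/4, 1/2) and [JYL]:[ULY] = 4/19 as required.

r = 3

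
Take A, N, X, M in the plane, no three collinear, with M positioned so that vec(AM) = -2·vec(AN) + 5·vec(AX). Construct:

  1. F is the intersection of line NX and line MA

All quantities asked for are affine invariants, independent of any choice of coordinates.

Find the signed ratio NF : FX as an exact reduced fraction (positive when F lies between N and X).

Work in coordinates with A = (0, 0), N = (1, 0), X = (0, 1), M = (-2, 5).
1. F is the intersection of line NX and line MA ⇒ F = (-2/3, 5/3)
F = N + t·(X−N) with t = 5/3, so NF:FX = t:(1−t) = 5/3:-2/3

NF:FX = -5/2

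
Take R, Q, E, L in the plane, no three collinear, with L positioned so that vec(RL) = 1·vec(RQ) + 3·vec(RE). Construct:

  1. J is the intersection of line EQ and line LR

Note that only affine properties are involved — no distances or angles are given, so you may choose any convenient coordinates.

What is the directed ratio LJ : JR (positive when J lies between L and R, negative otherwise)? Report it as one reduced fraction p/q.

Work in coordinates with R = (0, 0), Q = (1, 0), E = (0, 1), L = (1, 3).
1. J is the intersection of line EQ and line LR ⇒ J = (1/4, 3/4)
J = L + t·(R−L) with t = 3/4, so LJ:JR = t:(1−t) = 3/4:1/4

LJ:JR = 3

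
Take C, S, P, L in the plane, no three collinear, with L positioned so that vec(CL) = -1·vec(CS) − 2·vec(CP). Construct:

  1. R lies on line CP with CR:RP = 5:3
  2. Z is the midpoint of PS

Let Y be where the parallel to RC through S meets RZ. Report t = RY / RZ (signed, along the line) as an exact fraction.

t = 2

Assign C = (0, 0), S = (1, 0), P = (0, 1), L = (-1, -2) — the answer is frame-independent, so this choice is without loss of generality.
1. R lies on line CP with CR:RP = 5:3 ⇒ R = (0, 5/8)
2. Z is the midpoint of PS ⇒ Z = (1/2, 1/2)
through S parallel to RC: direction (0, -5/8); meets RZ at Y = (1, 3/8)
Y = R + t·(Z−R) with t = 2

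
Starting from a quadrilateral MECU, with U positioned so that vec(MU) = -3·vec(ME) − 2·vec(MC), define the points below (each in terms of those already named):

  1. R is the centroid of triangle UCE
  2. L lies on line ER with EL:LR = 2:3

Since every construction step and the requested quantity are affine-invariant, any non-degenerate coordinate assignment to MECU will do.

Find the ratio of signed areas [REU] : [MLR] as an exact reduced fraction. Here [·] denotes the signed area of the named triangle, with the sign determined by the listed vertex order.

[REU]:[MLR] = 10

Work in coordinates with M = (0, 0), E = (1, 0), C = (0, 1), U = (-3, -2).
1. R is the centroid of triangle UCE ⇒ R = (-2/3, -1/3)
2. L lies on line ER with EL:LR = 2:3 ⇒ L = (1/3, -2/15)
2·[REU] = -2, 2·[MLR] = -1/5
[REU]:[MLR] = -2:-1/5 = 10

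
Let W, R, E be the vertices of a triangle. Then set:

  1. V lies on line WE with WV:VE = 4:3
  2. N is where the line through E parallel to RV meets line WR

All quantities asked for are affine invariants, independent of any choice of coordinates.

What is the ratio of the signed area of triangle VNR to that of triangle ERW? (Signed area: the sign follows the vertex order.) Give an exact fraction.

[VNR]:[ERW] = 3/7

Work in coordinates with W = (0, 0), R = (1, 0), E = (0, 1).
1. V lies on line WE with WV:VE = 4:3 ⇒ V = (0, 4/7)
2. N is where the line through E parallel to RV meets line WR ⇒ N = (7/4, 0)
2·[VNR] = -3/7, 2·[ERW] = -1
[VNR]:[ERW] = -3/7:-1 = 3/7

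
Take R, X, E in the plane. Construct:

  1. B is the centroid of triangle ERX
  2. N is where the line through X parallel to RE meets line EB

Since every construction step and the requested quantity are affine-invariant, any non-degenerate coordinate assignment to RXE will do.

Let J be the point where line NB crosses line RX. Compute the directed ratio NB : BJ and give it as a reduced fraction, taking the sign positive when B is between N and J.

Assign R = (0, 0), X = (1, 0), E = (0, 1) — the answer is frame-independent, so this choice is without loss of generality.
1. B is the centroid of triangle ERX ⇒ B = (1/3, 1/3)
2. N is where the line through X parallel to RE meets line EB ⇒ N = (1, -1)
line NB meets RX at J = (1/2, 0)
B = N + t·(J−N) with t = 4/3, so NB:BJ = 4/3:-1/3

NB:BJ = -4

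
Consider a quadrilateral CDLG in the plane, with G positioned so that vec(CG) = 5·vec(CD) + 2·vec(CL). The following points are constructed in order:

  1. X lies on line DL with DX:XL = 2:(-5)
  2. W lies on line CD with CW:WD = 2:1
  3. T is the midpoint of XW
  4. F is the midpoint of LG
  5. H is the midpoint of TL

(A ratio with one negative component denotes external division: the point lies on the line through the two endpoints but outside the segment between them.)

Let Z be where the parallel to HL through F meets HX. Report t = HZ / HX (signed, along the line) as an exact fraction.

t = 141/10

Work in coordinates with C = (0, 0), D = (1, 0), L = (0, 1), G = (5, 2).
1. X lies on line DL with DX:XL = 2:(-5) ⇒ X = (5/3, -2/3)
2. W lies on line CD with CW:WD = 2:1 ⇒ W = (2/3, 0)
3. T is the midpoint of XW ⇒ T = (7/6, -1/3)
4. F is the midpoint of LG ⇒ F = (5/2, 3/2)
5. H is the midpoint of TL ⇒ H = (7/12, 1/3)
through F parallel to HL: direction (-7/12, 2/3); meets HX at Z = (1903/120, -413/30)
Z = H + t·(X−H) with t = 141/10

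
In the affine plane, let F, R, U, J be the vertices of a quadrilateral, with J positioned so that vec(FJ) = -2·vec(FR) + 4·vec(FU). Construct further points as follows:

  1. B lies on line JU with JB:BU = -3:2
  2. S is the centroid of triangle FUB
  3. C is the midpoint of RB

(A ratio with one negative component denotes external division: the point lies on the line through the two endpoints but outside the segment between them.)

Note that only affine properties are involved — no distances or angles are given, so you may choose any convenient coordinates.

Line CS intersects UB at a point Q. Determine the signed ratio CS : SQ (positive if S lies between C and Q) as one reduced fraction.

CS:SQ = -7/4

Assign F = (0, 0), R = (1, 0), U = (0, 1), J = (-2, 4) — the answer is frame-independent, so this choice is without loss of generality.
1. B lies on line JU with JB:BU = -3:2 ⇒ B = (4, -5)
2. S is the centroid of triangle FUB ⇒ S = (4/3, -4/3)
3. C is the midpoint of RB ⇒ C = (5/2, -5/2)
line CS meets UB at Q = (2, -2)
S = C + t·(Q−C) with t = 7/3, so CS:SQ = 7/3:-4/3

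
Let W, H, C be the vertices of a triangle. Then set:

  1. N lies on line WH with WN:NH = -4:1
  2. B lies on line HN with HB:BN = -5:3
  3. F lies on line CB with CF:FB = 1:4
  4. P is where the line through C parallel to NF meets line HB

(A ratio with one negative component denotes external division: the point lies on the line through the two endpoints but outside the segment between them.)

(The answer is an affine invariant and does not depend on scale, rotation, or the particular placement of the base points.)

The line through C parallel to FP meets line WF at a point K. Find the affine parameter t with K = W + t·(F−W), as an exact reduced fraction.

Choose coordinates W = (0, 0), H = (1, 0), C = (0, 1).
1. N lies on line WH with WN:NH = -4:1 ⇒ N = (4/3, 0)
2. B lies on line HN with HB:BN = -5:3 ⇒ B = (11/6, 0)
3. F lies on line CB with CF:FB = 1:4 ⇒ F = (11/30, 4/5)
4. P is where the line through C parallel to NF meets line HB ⇒ P = (29/24, 0)
through C parallel to FP: direction (101/120, -4/5); meets WF at K = (1111/3480, 101/145)
K = W + t·(F−W) with t = 101/116

t = 101/116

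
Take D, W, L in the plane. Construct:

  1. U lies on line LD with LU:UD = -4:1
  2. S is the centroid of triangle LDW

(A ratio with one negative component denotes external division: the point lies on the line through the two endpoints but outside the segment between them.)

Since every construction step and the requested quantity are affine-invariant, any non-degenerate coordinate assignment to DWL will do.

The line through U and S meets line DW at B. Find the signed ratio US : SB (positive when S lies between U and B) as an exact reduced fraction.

Set D = (0, 0), W = (1, 0), L = (0, 1); any affine frame gives the same invariant.
1. U lies on line LD with LU:UD = -4:1 ⇒ U = (0, -1/3)
2. S is the centroid of triangle LDW ⇒ S = (1/3, 1/3)
line US meets DW at B = (1/6, 0)
S = U + t·(B−U) with t = 2, so US:SB = 2:-1

US:SB = -2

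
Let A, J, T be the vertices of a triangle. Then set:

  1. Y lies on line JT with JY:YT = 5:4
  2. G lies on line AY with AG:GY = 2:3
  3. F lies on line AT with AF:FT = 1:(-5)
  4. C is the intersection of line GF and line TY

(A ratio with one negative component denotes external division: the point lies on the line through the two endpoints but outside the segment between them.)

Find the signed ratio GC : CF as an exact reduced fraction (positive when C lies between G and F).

GC:CF = -12/25

Work in coordinates with A = (0, 0), J = (1, 0), T = (0, 1).
1. Y lies on line JT with JY:YT = 5:4 ⇒ Y = (4/9, 5/9)
2. G lies on line AY with AG:GY = 2:3 ⇒ G = (8/45, 2/9)
3. F lies on line AT with AF:FT = 1:(-5) ⇒ F = (0, -1/4)
4. C is the intersection of line GF and line TY ⇒ C = (40/117, 77/117)
C = G + t·(F−G) with t = -12/13, so GC:CF = t:(1−t) = -12/13:25/13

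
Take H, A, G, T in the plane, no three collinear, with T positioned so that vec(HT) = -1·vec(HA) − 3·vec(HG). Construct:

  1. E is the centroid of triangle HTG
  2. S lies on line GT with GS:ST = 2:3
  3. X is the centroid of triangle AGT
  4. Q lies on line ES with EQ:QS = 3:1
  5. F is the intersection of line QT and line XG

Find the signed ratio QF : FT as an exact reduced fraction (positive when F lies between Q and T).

QF:FT = -23/60

Work in coordinates with H = (0, 0), A = (1, 0), G = (0, 1), T = (-1, -3).
1. E is the centroid of triangle HTG ⇒ E = (-1/3, -2/3)
2. S lies on line GT with GS:ST = 2:3 ⇒ S = (-2/5, -3/5)
3. X is the centroid of triangle AGT ⇒ X = (0, -2/3)
4. Q lies on line ES with EQ:QS = 3:1 ⇒ Q = (-23/60, -37/60)
5. F is the intersection of line QT and line XG ⇒ F = (0, 32/37)
F = Q + t·(T−Q) with t = -23/37, so QF:FT = t:(1−t) = -23/37:60/37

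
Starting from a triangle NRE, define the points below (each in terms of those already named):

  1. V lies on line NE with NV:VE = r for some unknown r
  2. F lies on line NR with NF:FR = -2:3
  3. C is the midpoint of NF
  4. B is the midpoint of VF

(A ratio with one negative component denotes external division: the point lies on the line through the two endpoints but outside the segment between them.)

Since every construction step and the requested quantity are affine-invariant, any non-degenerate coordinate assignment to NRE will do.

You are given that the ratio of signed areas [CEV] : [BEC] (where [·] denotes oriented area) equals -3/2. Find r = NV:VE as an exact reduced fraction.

Set N = (0, 0), R = (1, 0), E = (0, 1); any affine frame gives the same invariant.
1. With NV:VE = r, write λ = r/(r+1) so V = N + λ·(E−N); V is affine-linear in λ
2. F lies on line NR with NF:FR = -2:3 ⇒ F = (-2, 0)
3. C is the midpoint of NF ⇒ C = (-1, 0)
4. B is the midpoint of VF ⇒ B is an affine combination of earlier points and hence also affine-linear in λ
Every point depending on V is an affine combination of V and λ-independent points, so each such coordinate is linear in λ; the λ² term in each signed area is a multiple of (E−N)×(E−N) = 0, so 2·[CEV] and 2·[BEC] are each linear in λ. Evaluating at λ=0 and λ=1:
  2·[CEV] = λ − 1,   2·[BEC] = -1/2·λ
So [CEV]:[BEC] = (λ − 1) / (-1/2·λ). Setting this equal to -3/2:
  λ − 1 = -3/2·(-1/2·λ)  ⇒  λ = 4
Then r = λ/(1−λ) = (4)/(-3) = -4/3. Check: with r = -4/3, V = (0, 4) and [CEV]:[BEC] = -3/2 as required.

r = -4/3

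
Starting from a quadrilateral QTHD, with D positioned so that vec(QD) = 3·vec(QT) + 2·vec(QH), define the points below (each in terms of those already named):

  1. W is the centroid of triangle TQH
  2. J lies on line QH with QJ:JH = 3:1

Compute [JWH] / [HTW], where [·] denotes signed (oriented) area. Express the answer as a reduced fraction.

Set Q = (0, 0), T = (1, 0), H = (0, 1), D = (3, 2); any affine frame gives the same invariant.
1. W is the centroid of triangle TQH ⇒ W = (1/3, 1/3)
2. J lies on line QH with QJ:JH = 3:1 ⇒ J = (0, 3/4)
2·[JWH] = 1/12, 2·[HTW] = -1/3
[JWH]:[HTW] = 1/12:-1/3 = -1/4

[JWH]:[HTW] = -1/4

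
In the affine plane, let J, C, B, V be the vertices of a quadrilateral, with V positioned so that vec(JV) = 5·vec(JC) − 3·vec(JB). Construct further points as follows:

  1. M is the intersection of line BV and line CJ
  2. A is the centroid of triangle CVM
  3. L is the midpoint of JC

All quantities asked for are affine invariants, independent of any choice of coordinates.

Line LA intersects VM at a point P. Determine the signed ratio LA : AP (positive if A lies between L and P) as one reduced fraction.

Assign J = (0, 0), C = (1, 0), B = (0, 1), V = (5, -3) — the answer is frame-independent, so this choice is without loss of generality.
1. M is the intersection of line BV and line CJ ⇒ M = (5/4, 0)
2. A is the centroid of triangle CVM ⇒ A = (29/12, -1)
3. L is the midpoint of JC ⇒ L = (1/2, 0)
line LA meets VM at P = (85/32, -9/8)
A = L + t·(P−L) with t = 8/9, so LA:AP = 8/9:1/9

LA:AP = 8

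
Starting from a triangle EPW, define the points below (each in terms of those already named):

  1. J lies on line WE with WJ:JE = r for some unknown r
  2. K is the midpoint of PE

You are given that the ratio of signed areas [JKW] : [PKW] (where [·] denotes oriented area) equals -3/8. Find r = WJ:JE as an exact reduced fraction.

Work in coordinates with E = (0, 0), P = (1, 0), W = (0, 1).
1. With WJ:JE = r, write λ = r/(r+1) so J = W + λ·(E−W); J is affine-linear in λ
2. K is the midpoint of PE ⇒ K = (1/2, 0)
Every point depending on J is an affine combination of J and λ-independent points, so each such coordinate is linear in λ; the λ² term in each signed area is a multiple of (E−W)×(E−W) = 0, so 2·[JKW] and 2·[PKW] are each linear in λ. Evaluating at λ=0 and λ=1:
  2·[JKW] = 1/2·λ,   2·[PKW] = -1/2
So [JKW]:[PKW] = (1/2·λ) / (-1/2). Setting this equal to -3/8:
  1/2·λ = -3/8·(-1/2)  ⇒  λ = 3/8
Then r = λ/(1−λ) = (3/8)/(5/8) = 3/5. Check: with r = 3/5, J = (0, 5/8) and [JKW]:[PKW] = -3/8 as required.

r = 3/5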